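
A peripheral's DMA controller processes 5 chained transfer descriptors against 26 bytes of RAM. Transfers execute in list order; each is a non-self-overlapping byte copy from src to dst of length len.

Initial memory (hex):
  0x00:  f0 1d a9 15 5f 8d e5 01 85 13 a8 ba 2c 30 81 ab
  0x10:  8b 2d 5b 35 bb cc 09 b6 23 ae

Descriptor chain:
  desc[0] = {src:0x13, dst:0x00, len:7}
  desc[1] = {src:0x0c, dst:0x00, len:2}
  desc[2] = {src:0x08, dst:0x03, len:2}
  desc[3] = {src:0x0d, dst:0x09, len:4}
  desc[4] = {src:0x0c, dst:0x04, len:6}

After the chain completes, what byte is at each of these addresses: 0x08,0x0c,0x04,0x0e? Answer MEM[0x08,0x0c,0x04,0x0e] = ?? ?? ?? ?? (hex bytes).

MEM[0x08,0x0c,0x04,0x0e] = 8b 8b 8b 81

D0: mem[0x00..0x06] <- [35 bb cc 09 b6 23 ae]
D1: mem[0x00..0x01] <- [2c 30]
D2: mem[0x03..0x04] <- [85 13]
D3: mem[0x09..0x0c] <- [30 81 ab 8b]
D4: mem[0x04..0x09] <- [8b 30 81 ab 8b 2d]
query mem[0x08]=0x8b, mem[0x0c]=0x8b, mem[0x04]=0x8b, mem[0x0e]=0x81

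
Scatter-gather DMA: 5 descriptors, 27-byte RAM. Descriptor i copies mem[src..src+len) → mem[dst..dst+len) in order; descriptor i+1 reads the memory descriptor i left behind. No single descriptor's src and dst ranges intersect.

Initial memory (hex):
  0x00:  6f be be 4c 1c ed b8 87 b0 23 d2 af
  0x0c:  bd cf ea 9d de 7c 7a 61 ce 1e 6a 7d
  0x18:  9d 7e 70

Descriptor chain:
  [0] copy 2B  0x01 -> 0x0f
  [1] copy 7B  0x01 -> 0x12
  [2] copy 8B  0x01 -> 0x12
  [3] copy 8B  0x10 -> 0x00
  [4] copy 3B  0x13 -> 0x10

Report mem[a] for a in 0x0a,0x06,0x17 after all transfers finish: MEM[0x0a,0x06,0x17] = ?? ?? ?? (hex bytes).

MEM[0x0a,0x06,0x17] = d2 ed b8

D0: mem[0x0f..0x10] <- [be be]
D1: mem[0x12..0x18] <- [be be 4c 1c ed b8 87]
D2: mem[0x12..0x19] <- [be be 4c 1c ed b8 87 b0]
D3: mem[0x00..0x07] <- [be 7c be be 4c 1c ed b8]
D4: mem[0x10..0x12] <- [be 4c 1c]
query mem[0x0a]=0xd2, mem[0x06]=0xed, mem[0x17]=0xb8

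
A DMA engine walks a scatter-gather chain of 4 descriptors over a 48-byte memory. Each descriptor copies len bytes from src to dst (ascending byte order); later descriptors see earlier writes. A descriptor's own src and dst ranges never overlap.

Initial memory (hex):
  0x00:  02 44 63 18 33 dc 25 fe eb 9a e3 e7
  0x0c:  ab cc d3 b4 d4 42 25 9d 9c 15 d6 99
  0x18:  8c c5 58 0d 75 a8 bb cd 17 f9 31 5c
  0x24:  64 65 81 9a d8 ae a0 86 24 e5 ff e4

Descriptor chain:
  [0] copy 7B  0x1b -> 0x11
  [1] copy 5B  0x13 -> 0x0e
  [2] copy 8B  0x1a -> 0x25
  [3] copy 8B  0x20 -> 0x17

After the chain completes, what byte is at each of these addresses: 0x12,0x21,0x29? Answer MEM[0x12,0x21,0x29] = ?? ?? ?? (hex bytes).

MEM[0x12,0x21,0x29] = f9 f9 bb

[0] 0x1b->0x11 len=7 : 0d 75 a8 bb cd 17 f9
[1] 0x13->0x0e len=5 : a8 bb cd 17 f9
[2] 0x1a->0x25 len=8 : 58 0d 75 a8 bb cd 17 f9
[3] 0x20->0x17 len=8 : 17 f9 31 5c 64 58 0d 75
query mem[0x12]=0xf9, mem[0x21]=0xf9, mem[0x29]=0xbb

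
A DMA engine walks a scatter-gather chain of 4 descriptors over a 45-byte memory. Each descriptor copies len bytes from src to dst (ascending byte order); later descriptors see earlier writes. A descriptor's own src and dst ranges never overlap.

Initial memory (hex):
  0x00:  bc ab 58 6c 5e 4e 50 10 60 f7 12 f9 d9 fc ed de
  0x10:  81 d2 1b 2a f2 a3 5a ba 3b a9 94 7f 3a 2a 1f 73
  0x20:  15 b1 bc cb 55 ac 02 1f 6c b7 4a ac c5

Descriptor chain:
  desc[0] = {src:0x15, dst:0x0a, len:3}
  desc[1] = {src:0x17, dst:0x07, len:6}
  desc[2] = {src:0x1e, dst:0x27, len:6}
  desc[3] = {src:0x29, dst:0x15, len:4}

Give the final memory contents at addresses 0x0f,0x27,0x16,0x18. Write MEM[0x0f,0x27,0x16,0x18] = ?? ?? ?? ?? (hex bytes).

MEM[0x0f,0x27,0x16,0x18] = de 1f b1 cb

#0 dst[0x0a+3] := {0xa3,0x5a,0xba}
#1 dst[0x07+6] := {0xba,0x3b,0xa9,0x94,0x7f,0x3a}
#2 dst[0x27+6] := {0x1f,0x73,0x15,0xb1,0xbc,0xcb}
#3 dst[0x15+4] := {0x15,0xb1,0xbc,0xcb}
query mem[0x0f]=0xde, mem[0x27]=0x1f, mem[0x16]=0xb1, mem[0x18]=0xcb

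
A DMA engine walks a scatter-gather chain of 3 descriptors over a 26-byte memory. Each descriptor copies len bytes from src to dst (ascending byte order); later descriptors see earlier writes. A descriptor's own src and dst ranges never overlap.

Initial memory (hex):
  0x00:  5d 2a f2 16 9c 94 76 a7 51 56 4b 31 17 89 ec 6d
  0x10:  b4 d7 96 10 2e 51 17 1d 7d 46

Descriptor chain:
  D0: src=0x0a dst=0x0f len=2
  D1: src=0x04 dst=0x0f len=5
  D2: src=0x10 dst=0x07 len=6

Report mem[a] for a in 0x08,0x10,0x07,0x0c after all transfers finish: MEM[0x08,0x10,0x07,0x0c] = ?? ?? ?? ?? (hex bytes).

[0] 0x0a->0x0f len=2 : 4b 31
[1] 0x04->0x0f len=5 : 9c 94 76 a7 51
[2] 0x10->0x07 len=6 : 94 76 a7 51 2e 51
query mem[0x08]=0x76, mem[0x10]=0x94, mem[0x07]=0x94, mem[0x0c]=0x51

MEM[0x08,0x10,0x07,0x0c] = 76 94 94 51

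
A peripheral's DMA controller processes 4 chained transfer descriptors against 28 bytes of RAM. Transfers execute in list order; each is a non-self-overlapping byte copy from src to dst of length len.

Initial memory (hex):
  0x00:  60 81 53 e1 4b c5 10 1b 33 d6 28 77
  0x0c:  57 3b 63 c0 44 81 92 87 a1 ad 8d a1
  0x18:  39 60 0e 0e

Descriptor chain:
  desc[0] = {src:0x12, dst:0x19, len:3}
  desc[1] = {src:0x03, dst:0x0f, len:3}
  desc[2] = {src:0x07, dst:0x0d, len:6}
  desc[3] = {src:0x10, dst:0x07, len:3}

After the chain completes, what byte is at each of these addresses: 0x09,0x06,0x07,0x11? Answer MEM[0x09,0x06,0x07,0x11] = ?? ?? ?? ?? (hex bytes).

MEM[0x09,0x06,0x07,0x11] = 57 10 28 77

[0] 0x12->0x19 len=3 : 92 87 a1
[1] 0x03->0x0f len=3 : e1 4b c5
[2] 0x07->0x0d len=6 : 1b 33 d6 28 77 57
[3] 0x10->0x07 len=3 : 28 77 57
query mem[0x09]=0x57, mem[0x06]=0x10, mem[0x07]=0x28, mem[0x11]=0x77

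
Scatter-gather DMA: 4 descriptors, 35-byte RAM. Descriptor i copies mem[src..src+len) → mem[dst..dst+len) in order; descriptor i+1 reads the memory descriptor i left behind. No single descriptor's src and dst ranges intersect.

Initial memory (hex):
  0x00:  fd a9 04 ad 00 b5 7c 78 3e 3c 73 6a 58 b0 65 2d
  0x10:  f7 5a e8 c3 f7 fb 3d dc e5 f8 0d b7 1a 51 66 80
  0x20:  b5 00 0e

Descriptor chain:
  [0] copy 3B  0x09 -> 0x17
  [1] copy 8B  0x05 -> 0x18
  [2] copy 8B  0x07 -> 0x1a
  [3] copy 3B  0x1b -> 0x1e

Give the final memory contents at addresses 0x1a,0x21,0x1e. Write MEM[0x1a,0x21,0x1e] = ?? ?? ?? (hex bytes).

MEM[0x1a,0x21,0x1e] = 78 65 3e

  after D0: wrote 3B at 0x17 = 3c736a
  after D1: wrote 8B at 0x18 = b57c783e3c736a58
  after D2: wrote 8B at 0x1a = 783e3c736a58b065
  after D3: wrote 3B at 0x1e = 3e3c73
query mem[0x1a]=0x78, mem[0x21]=0x65, mem[0x1e]=0x3e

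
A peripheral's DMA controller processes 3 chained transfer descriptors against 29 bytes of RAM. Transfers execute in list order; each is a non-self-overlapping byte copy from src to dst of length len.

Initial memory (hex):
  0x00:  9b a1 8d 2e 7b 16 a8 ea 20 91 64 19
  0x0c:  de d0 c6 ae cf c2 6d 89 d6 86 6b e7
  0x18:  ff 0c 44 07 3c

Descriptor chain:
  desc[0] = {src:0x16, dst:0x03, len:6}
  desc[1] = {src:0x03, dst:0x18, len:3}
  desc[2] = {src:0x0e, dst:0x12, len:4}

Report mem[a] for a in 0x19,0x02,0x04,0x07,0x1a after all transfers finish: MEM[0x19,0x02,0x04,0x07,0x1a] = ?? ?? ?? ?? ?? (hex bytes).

MEM[0x19,0x02,0x04,0x07,0x1a] = e7 8d e7 44 ff

  after D0: wrote 6B at 0x03 = 6be7ff0c4407
  after D1: wrote 3B at 0x18 = 6be7ff
  after D2: wrote 4B at 0x12 = c6aecfc2
query mem[0x19]=0xe7, mem[0x02]=0x8d, mem[0x04]=0xe7, mem[0x07]=0x44, mem[0x1a]=0xff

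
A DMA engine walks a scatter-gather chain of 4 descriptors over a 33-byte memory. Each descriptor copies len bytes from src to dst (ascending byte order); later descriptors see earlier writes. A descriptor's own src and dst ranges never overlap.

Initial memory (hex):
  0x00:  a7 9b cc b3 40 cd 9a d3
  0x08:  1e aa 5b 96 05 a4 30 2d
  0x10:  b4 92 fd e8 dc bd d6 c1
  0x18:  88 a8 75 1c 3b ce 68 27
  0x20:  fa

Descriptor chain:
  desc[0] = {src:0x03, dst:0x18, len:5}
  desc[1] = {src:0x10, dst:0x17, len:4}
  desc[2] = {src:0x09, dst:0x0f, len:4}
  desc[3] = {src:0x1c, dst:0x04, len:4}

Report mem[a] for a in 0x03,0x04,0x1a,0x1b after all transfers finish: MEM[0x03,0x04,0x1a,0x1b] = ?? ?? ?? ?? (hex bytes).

#0 dst[0x18+5] := {0xb3,0x40,0xcd,0x9a,0xd3}
#1 dst[0x17+4] := {0xb4,0x92,0xfd,0xe8}
#2 dst[0x0f+4] := {0xaa,0x5b,0x96,0x05}
#3 dst[0x04+4] := {0xd3,0xce,0x68,0x27}
query mem[0x03]=0xb3, mem[0x04]=0xd3, mem[0x1a]=0xe8, mem[0x1b]=0x9a

MEM[0x03,0x04,0x1a,0x1b] = b3 d3 e8 9a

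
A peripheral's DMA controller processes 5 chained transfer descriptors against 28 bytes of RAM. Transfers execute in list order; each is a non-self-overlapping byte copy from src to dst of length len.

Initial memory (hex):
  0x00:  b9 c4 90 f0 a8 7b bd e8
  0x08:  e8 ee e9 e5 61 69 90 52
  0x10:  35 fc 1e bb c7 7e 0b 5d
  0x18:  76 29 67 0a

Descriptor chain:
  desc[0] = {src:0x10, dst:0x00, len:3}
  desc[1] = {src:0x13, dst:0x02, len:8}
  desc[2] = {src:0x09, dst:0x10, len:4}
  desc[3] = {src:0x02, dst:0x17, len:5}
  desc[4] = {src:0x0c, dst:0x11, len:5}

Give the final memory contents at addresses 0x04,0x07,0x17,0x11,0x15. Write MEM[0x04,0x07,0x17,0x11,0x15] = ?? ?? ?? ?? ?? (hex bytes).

MEM[0x04,0x07,0x17,0x11,0x15] = 7e 76 bb 61 67

  after D0: wrote 3B at 0x00 = 35fc1e
  after D1: wrote 8B at 0x02 = bbc77e0b5d762967
  after D2: wrote 4B at 0x10 = 67e9e561
  after D3: wrote 5B at 0x17 = bbc77e0b5d
  after D4: wrote 5B at 0x11 = 6169905267
query mem[0x04]=0x7e, mem[0x07]=0x76, mem[0x17]=0xbb, mem[0x11]=0x61, mem[0x15]=0x67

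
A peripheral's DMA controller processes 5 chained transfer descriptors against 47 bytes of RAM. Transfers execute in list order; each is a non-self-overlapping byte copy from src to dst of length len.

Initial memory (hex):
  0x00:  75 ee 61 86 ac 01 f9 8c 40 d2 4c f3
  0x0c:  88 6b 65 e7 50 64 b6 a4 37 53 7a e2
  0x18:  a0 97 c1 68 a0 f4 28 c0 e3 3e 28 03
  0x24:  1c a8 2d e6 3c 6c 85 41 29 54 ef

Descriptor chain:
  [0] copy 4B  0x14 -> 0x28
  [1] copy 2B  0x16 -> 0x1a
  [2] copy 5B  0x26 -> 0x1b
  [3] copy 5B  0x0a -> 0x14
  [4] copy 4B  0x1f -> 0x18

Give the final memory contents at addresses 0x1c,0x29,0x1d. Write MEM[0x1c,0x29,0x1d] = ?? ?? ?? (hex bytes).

MEM[0x1c,0x29,0x1d] = e6 53 37

  after D0: wrote 4B at 0x28 = 37537ae2
  after D1: wrote 2B at 0x1a = 7ae2
  after D2: wrote 5B at 0x1b = 2de637537a
  after D3: wrote 5B at 0x14 = 4cf3886b65
  after D4: wrote 4B at 0x18 = 7ae33e28
query mem[0x1c]=0xe6, mem[0x29]=0x53, mem[0x1d]=0x37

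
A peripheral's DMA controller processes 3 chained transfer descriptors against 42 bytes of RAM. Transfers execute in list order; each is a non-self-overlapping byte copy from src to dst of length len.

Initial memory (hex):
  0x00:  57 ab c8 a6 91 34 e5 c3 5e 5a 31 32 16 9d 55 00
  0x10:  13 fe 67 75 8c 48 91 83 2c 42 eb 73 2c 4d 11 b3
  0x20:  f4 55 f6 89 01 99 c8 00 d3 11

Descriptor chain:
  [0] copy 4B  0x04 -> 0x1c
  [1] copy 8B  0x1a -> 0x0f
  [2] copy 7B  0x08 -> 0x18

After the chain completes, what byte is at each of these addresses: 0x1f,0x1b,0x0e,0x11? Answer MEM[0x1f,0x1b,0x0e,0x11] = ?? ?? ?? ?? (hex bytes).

  after D0: wrote 4B at 0x1c = 9134e5c3
  after D1: wrote 8B at 0x0f = eb739134e5c3f455
  after D2: wrote 7B at 0x18 = 5e5a3132169d55
query mem[0x1f]=0xc3, mem[0x1b]=0x32, mem[0x0e]=0x55, mem[0x11]=0x91

MEM[0x1f,0x1b,0x0e,0x11] = c3 32 55 91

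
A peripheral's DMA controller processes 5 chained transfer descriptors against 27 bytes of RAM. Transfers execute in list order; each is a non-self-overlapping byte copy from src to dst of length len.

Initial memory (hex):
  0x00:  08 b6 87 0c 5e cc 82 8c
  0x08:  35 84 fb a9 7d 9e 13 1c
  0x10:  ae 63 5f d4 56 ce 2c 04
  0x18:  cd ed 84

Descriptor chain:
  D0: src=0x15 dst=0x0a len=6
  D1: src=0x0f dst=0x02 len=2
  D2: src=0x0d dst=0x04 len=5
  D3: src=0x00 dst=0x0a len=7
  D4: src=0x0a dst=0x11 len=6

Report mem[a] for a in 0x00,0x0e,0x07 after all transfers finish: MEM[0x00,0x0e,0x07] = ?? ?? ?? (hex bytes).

MEM[0x00,0x0e,0x07] = 08 cd ae

D0: mem[0x0a..0x0f] <- [ce 2c 04 cd ed 84]
D1: mem[0x02..0x03] <- [84 ae]
D2: mem[0x04..0x08] <- [cd ed 84 ae 63]
D3: mem[0x0a..0x10] <- [08 b6 84 ae cd ed 84]
D4: mem[0x11..0x16] <- [08 b6 84 ae cd ed]
query mem[0x00]=0x08, mem[0x0e]=0xcd, mem[0x07]=0xae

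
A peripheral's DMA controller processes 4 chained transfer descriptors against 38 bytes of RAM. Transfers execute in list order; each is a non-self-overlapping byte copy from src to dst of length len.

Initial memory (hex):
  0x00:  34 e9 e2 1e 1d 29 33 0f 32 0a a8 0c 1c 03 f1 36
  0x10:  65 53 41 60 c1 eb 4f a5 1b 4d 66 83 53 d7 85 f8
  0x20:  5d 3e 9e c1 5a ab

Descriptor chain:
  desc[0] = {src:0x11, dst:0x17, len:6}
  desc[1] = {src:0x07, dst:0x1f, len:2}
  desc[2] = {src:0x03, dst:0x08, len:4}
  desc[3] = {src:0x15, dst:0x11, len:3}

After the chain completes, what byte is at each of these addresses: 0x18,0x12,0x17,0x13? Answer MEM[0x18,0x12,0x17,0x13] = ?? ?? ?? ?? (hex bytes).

MEM[0x18,0x12,0x17,0x13] = 41 4f 53 53

D0: mem[0x17..0x1c] <- [53 41 60 c1 eb 4f]
D1: mem[0x1f..0x20] <- [0f 32]
D2: mem[0x08..0x0b] <- [1e 1d 29 33]
D3: mem[0x11..0x13] <- [eb 4f 53]
query mem[0x18]=0x41, mem[0x12]=0x4f, mem[0x17]=0x53, mem[0x13]=0x53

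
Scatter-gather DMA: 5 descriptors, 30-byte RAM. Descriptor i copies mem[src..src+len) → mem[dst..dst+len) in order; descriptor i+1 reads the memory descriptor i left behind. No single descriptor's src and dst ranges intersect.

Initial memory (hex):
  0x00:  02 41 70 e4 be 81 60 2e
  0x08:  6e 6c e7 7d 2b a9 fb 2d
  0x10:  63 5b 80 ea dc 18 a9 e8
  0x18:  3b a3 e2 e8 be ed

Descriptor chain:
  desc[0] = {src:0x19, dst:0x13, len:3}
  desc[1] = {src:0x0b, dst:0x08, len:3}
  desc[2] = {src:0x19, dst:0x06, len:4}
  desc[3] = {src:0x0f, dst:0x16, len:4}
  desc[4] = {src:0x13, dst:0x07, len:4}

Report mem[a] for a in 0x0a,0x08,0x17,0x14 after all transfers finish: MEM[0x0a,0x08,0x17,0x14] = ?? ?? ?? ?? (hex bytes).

#0 dst[0x13+3] := {0xa3,0xe2,0xe8}
#1 dst[0x08+3] := {0x7d,0x2b,0xa9}
#2 dst[0x06+4] := {0xa3,0xe2,0xe8,0xbe}
#3 dst[0x16+4] := {0x2d,0x63,0x5b,0x80}
#4 dst[0x07+4] := {0xa3,0xe2,0xe8,0x2d}
query mem[0x0a]=0x2d, mem[0x08]=0xe2, mem[0x17]=0x63, mem[0x14]=0xe2

MEM[0x0a,0x08,0x17,0x14] = 2d e2 63 e2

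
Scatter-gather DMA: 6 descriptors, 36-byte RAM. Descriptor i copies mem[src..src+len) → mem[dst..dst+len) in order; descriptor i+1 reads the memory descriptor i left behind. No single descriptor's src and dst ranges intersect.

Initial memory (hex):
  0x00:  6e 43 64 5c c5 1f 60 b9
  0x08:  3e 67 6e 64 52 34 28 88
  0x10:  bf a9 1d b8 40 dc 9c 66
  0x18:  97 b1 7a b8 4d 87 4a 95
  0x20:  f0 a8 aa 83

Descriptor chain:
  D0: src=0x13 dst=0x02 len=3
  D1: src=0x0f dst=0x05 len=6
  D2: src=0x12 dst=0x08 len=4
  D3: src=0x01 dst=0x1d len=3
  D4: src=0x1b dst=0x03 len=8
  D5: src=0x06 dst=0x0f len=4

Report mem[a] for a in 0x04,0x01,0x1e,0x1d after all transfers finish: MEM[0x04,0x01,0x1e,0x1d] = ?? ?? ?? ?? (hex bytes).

MEM[0x04,0x01,0x1e,0x1d] = 4d 43 b8 43

  after D0: wrote 3B at 0x02 = b840dc
  after D1: wrote 6B at 0x05 = 88bfa91db840
  after D2: wrote 4B at 0x08 = 1db840dc
  after D3: wrote 3B at 0x1d = 43b840
  after D4: wrote 8B at 0x03 = b84d43b840f0a8aa
  after D5: wrote 4B at 0x0f = b840f0a8
query mem[0x04]=0x4d, mem[0x01]=0x43, mem[0x1e]=0xb8, mem[0x1d]=0x43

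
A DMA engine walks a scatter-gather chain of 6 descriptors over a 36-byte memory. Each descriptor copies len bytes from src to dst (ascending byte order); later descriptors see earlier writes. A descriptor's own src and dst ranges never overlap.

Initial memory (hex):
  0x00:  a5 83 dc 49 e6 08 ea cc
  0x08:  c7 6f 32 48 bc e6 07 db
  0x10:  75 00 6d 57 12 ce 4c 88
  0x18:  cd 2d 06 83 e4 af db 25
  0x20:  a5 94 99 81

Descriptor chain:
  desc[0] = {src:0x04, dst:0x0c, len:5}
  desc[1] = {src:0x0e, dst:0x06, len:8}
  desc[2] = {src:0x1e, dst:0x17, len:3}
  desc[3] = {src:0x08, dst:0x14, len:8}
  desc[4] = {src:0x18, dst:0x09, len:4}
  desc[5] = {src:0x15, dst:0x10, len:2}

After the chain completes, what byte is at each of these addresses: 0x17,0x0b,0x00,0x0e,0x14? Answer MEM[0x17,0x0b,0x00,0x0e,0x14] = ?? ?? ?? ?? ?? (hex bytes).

MEM[0x17,0x0b,0x00,0x0e,0x14] = 57 ea a5 ea c7

D0: mem[0x0c..0x10] <- [e6 08 ea cc c7]
D1: mem[0x06..0x0d] <- [ea cc c7 00 6d 57 12 ce]
D2: mem[0x17..0x19] <- [db 25 a5]
D3: mem[0x14..0x1b] <- [c7 00 6d 57 12 ce ea cc]
D4: mem[0x09..0x0c] <- [12 ce ea cc]
D5: mem[0x10..0x11] <- [00 6d]
query mem[0x17]=0x57, mem[0x0b]=0xea, mem[0x00]=0xa5, mem[0x0e]=0xea, mem[0x14]=0xc7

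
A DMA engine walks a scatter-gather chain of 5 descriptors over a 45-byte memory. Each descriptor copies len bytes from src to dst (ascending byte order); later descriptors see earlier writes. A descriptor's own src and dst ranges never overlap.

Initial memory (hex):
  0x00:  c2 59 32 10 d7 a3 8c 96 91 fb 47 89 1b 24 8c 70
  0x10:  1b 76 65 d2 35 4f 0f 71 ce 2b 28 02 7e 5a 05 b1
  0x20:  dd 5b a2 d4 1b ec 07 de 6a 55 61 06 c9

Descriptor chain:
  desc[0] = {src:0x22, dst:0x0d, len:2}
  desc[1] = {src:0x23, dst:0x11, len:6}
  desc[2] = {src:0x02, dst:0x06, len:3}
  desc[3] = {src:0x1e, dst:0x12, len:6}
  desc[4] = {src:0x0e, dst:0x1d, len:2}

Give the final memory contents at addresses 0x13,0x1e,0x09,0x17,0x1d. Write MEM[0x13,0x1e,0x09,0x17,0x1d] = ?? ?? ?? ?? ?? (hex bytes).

D0: mem[0x0d..0x0e] <- [a2 d4]
D1: mem[0x11..0x16] <- [d4 1b ec 07 de 6a]
D2: mem[0x06..0x08] <- [32 10 d7]
D3: mem[0x12..0x17] <- [05 b1 dd 5b a2 d4]
D4: mem[0x1d..0x1e] <- [d4 70]
query mem[0x13]=0xb1, mem[0x1e]=0x70, mem[0x09]=0xfb, mem[0x17]=0xd4, mem[0x1d]=0xd4

MEM[0x13,0x1e,0x09,0x17,0x1d] = b1 70 fb d4 d4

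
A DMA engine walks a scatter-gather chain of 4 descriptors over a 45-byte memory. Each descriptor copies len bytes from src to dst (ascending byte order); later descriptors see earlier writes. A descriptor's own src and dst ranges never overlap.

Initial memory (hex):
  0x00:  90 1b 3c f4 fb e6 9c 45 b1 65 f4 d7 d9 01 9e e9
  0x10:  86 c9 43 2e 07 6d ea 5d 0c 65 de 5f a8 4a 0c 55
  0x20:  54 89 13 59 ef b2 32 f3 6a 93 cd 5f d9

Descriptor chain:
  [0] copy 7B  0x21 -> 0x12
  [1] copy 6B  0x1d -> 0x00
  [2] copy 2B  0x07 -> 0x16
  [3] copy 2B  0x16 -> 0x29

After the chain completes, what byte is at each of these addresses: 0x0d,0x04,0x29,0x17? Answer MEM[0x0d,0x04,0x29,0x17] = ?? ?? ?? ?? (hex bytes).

D0: mem[0x12..0x18] <- [89 13 59 ef b2 32 f3]
D1: mem[0x00..0x05] <- [4a 0c 55 54 89 13]
D2: mem[0x16..0x17] <- [45 b1]
D3: mem[0x29..0x2a] <- [45 b1]
query mem[0x0d]=0x01, mem[0x04]=0x89, mem[0x29]=0x45, mem[0x17]=0xb1

MEM[0x0d,0x04,0x29,0x17] = 01 89 45 b1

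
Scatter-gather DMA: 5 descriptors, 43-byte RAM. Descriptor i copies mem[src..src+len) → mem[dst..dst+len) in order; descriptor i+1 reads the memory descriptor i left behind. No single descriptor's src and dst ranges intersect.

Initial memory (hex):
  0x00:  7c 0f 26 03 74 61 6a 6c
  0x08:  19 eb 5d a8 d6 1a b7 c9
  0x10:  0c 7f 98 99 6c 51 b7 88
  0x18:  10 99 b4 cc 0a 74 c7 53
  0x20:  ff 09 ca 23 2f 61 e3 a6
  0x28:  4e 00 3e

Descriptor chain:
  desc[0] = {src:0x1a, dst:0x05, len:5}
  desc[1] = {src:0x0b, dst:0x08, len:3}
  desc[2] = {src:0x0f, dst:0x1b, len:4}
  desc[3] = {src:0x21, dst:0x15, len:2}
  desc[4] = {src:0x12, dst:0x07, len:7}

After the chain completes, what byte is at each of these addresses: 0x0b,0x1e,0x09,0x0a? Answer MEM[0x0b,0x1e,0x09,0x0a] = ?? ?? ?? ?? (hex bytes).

MEM[0x0b,0x1e,0x09,0x0a] = ca 98 6c 09

[0] 0x1a->0x05 len=5 : b4 cc 0a 74 c7
[1] 0x0b->0x08 len=3 : a8 d6 1a
[2] 0x0f->0x1b len=4 : c9 0c 7f 98
[3] 0x21->0x15 len=2 : 09 ca
[4] 0x12->0x07 len=7 : 98 99 6c 09 ca 88 10
query mem[0x0b]=0xca, mem[0x1e]=0x98, mem[0x09]=0x6c, mem[0x0a]=0x09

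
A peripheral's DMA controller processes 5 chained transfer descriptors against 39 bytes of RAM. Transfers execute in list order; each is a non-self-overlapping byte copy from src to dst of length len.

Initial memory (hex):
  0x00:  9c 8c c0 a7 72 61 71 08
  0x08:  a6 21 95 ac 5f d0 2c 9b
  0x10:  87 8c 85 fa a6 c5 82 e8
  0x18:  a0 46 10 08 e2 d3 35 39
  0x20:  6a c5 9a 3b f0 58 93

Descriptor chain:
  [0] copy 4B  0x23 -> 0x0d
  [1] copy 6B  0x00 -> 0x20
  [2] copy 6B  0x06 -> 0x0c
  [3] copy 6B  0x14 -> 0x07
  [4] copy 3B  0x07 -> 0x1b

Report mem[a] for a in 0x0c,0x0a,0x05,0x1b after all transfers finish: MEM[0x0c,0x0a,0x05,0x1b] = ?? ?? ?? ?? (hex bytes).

MEM[0x0c,0x0a,0x05,0x1b] = 46 e8 61 a6

[0] 0x23->0x0d len=4 : 3b f0 58 93
[1] 0x00->0x20 len=6 : 9c 8c c0 a7 72 61
[2] 0x06->0x0c len=6 : 71 08 a6 21 95 ac
[3] 0x14->0x07 len=6 : a6 c5 82 e8 a0 46
[4] 0x07->0x1b len=3 : a6 c5 82
query mem[0x0c]=0x46, mem[0x0a]=0xe8, mem[0x05]=0x61, mem[0x1b]=0xa6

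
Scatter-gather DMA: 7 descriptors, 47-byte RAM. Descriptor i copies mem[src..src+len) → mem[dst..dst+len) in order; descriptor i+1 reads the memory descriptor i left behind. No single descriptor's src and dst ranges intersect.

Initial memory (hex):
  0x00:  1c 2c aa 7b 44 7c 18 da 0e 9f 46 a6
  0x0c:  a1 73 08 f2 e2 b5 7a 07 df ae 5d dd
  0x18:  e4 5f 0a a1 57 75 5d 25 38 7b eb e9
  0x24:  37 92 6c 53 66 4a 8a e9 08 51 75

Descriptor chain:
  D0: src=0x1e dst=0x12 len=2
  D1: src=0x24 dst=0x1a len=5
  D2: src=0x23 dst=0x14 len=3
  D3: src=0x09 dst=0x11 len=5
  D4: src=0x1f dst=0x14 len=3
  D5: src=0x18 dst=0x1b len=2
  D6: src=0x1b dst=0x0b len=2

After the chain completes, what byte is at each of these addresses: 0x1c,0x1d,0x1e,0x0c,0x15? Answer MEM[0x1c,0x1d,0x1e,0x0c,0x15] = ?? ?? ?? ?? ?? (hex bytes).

MEM[0x1c,0x1d,0x1e,0x0c,0x15] = 5f 53 66 5f 38

D0: mem[0x12..0x13] <- [5d 25]
D1: mem[0x1a..0x1e] <- [37 92 6c 53 66]
D2: mem[0x14..0x16] <- [e9 37 92]
D3: mem[0x11..0x15] <- [9f 46 a6 a1 73]
D4: mem[0x14..0x16] <- [25 38 7b]
D5: mem[0x1b..0x1c] <- [e4 5f]
D6: mem[0x0b..0x0c] <- [e4 5f]
query mem[0x1c]=0x5f, mem[0x1d]=0x53, mem[0x1e]=0x66, mem[0x0c]=0x5f, mem[0x15]=0x38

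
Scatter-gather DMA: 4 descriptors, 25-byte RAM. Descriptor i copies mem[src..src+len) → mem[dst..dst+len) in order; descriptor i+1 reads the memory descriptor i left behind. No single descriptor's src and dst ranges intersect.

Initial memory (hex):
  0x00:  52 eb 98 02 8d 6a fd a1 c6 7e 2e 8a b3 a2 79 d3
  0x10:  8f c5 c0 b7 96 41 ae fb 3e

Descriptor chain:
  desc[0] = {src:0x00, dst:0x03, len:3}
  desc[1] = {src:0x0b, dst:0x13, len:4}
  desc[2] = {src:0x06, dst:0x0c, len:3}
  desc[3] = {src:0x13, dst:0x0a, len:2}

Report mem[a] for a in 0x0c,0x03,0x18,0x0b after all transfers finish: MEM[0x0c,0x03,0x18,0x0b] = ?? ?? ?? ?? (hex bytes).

#0 dst[0x03+3] := {0x52,0xeb,0x98}
#1 dst[0x13+4] := {0x8a,0xb3,0xa2,0x79}
#2 dst[0x0c+3] := {0xfd,0xa1,0xc6}
#3 dst[0x0a+2] := {0x8a,0xb3}
query mem[0x0c]=0xfd, mem[0x03]=0x52, mem[0x18]=0x3e, mem[0x0b]=0xb3

MEM[0x0c,0x03,0x18,0x0b] = fd 52 3e b3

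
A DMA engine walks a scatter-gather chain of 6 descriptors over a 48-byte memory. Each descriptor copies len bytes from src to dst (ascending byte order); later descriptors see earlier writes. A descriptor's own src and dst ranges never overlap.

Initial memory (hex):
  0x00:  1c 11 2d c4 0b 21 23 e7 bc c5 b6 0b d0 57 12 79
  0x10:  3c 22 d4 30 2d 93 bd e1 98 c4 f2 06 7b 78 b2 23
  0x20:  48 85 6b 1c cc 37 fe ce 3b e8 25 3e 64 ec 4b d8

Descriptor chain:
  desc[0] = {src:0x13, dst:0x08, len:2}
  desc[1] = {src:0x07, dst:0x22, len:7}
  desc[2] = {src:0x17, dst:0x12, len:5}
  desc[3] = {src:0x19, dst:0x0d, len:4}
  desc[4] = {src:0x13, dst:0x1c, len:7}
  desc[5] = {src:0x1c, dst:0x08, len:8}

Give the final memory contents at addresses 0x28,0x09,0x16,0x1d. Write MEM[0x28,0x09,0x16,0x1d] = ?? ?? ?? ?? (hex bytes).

MEM[0x28,0x09,0x16,0x1d] = 57 c4 06 c4

  after D0: wrote 2B at 0x08 = 302d
  after D1: wrote 7B at 0x22 = e7302db60bd057
  after D2: wrote 5B at 0x12 = e198c4f206
  after D3: wrote 4B at 0x0d = c4f2067b
  after D4: wrote 7B at 0x1c = 98c4f206e198c4
  after D5: wrote 8B at 0x08 = 98c4f206e198c430
query mem[0x28]=0x57, mem[0x09]=0xc4, mem[0x16]=0x06, mem[0x1d]=0xc4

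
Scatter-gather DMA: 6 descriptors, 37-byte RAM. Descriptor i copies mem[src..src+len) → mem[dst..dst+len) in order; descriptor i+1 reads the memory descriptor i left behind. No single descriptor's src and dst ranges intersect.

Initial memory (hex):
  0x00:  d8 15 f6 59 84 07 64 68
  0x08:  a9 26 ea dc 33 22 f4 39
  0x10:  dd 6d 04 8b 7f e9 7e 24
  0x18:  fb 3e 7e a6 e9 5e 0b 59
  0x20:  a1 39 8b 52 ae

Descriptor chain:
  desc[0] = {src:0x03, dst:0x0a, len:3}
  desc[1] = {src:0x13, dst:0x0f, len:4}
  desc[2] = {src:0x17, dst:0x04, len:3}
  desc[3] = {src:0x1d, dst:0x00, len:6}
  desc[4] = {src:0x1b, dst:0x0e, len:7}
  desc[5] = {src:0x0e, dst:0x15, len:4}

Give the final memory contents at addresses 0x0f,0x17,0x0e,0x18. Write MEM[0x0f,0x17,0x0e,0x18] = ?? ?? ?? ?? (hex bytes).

MEM[0x0f,0x17,0x0e,0x18] = e9 5e a6 0b

#0 dst[0x0a+3] := {0x59,0x84,0x07}
#1 dst[0x0f+4] := {0x8b,0x7f,0xe9,0x7e}
#2 dst[0x04+3] := {0x24,0xfb,0x3e}
#3 dst[0x00+6] := {0x5e,0x0b,0x59,0xa1,0x39,0x8b}
#4 dst[0x0e+7] := {0xa6,0xe9,0x5e,0x0b,0x59,0xa1,0x39}
#5 dst[0x15+4] := {0xa6,0xe9,0x5e,0x0b}
query mem[0x0f]=0xe9, mem[0x17]=0x5e, mem[0x0e]=0xa6, mem[0x18]=0x0b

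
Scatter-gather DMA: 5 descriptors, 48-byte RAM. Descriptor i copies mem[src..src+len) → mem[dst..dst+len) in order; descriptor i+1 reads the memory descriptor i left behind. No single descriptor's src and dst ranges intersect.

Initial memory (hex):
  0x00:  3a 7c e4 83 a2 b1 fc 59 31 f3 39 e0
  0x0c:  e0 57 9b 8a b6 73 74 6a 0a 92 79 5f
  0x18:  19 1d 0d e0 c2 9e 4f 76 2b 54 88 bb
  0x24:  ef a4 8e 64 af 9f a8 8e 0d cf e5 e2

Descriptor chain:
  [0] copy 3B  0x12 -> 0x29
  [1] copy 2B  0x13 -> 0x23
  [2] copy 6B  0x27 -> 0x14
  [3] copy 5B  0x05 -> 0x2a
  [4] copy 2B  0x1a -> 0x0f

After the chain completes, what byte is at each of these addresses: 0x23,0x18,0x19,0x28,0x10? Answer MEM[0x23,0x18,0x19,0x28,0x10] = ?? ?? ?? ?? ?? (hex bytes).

MEM[0x23,0x18,0x19,0x28,0x10] = 6a 0a 0d af e0

[0] 0x12->0x29 len=3 : 74 6a 0a
[1] 0x13->0x23 len=2 : 6a 0a
[2] 0x27->0x14 len=6 : 64 af 74 6a 0a 0d
[3] 0x05->0x2a len=5 : b1 fc 59 31 f3
[4] 0x1a->0x0f len=2 : 0d e0
query mem[0x23]=0x6a, mem[0x18]=0x0a, mem[0x19]=0x0d, mem[0x28]=0xaf, mem[0x10]=0xe0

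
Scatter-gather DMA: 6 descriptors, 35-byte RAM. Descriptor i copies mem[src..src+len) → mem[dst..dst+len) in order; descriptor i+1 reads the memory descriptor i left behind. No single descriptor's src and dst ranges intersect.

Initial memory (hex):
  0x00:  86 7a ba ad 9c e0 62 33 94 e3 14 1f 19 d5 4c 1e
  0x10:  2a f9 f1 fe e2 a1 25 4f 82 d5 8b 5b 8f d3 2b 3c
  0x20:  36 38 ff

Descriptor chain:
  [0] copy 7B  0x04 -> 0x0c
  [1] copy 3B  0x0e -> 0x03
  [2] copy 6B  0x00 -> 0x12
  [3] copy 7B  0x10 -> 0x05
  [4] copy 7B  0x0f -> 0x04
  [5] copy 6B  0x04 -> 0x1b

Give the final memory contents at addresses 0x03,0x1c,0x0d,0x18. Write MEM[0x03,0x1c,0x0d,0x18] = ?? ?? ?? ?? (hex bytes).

MEM[0x03,0x1c,0x0d,0x18] = 62 94 e0 82

[0] 0x04->0x0c len=7 : 9c e0 62 33 94 e3 14
[1] 0x0e->0x03 len=3 : 62 33 94
[2] 0x00->0x12 len=6 : 86 7a ba 62 33 94
[3] 0x10->0x05 len=7 : 94 e3 86 7a ba 62 33
[4] 0x0f->0x04 len=7 : 33 94 e3 86 7a ba 62
[5] 0x04->0x1b len=6 : 33 94 e3 86 7a ba
query mem[0x03]=0x62, mem[0x1c]=0x94, mem[0x0d]=0xe0, mem[0x18]=0x82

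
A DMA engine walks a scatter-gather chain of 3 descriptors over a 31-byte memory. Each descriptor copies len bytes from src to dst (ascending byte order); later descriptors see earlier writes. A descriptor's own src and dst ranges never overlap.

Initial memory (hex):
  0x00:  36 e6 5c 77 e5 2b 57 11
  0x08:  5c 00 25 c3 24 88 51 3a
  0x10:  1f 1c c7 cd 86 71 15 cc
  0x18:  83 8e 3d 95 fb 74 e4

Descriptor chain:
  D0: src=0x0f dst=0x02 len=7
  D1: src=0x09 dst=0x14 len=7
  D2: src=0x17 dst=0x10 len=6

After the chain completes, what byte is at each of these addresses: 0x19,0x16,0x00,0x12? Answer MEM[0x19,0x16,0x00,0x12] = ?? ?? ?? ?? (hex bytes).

[0] 0x0f->0x02 len=7 : 3a 1f 1c c7 cd 86 71
[1] 0x09->0x14 len=7 : 00 25 c3 24 88 51 3a
[2] 0x17->0x10 len=6 : 24 88 51 3a 95 fb
query mem[0x19]=0x51, mem[0x16]=0xc3, mem[0x00]=0x36, mem[0x12]=0x51

MEM[0x19,0x16,0x00,0x12] = 51 c3 36 51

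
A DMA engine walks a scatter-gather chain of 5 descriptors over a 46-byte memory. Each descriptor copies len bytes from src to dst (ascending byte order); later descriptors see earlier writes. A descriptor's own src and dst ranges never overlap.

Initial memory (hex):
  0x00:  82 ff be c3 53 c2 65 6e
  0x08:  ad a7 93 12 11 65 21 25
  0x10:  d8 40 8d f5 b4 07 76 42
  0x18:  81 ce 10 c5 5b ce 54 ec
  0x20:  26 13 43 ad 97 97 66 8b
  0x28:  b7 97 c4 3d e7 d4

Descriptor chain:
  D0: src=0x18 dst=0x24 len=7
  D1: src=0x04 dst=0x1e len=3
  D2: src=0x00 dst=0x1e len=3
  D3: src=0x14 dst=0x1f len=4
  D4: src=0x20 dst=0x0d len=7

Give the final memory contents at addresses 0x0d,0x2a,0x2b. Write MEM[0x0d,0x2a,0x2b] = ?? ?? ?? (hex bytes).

MEM[0x0d,0x2a,0x2b] = 07 54 3d

#0 dst[0x24+7] := {0x81,0xce,0x10,0xc5,0x5b,0xce,0x54}
#1 dst[0x1e+3] := {0x53,0xc2,0x65}
#2 dst[0x1e+3] := {0x82,0xff,0xbe}
#3 dst[0x1f+4] := {0xb4,0x07,0x76,0x42}
#4 dst[0x0d+7] := {0x07,0x76,0x42,0xad,0x81,0xce,0x10}
query mem[0x0d]=0x07, mem[0x2a]=0x54, mem[0x2b]=0x3d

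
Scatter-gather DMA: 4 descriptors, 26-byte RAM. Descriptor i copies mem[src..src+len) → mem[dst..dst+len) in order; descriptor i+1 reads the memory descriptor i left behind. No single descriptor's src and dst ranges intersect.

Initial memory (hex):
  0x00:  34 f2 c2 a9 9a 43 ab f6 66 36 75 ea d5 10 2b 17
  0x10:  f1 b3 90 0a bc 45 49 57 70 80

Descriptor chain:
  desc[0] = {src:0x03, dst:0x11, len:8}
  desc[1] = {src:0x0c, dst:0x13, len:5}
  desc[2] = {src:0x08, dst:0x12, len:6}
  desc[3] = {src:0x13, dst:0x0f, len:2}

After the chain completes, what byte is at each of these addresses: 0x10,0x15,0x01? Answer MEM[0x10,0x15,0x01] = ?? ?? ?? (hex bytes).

MEM[0x10,0x15,0x01] = 75 ea f2

D0: mem[0x11..0x18] <- [a9 9a 43 ab f6 66 36 75]
D1: mem[0x13..0x17] <- [d5 10 2b 17 f1]
D2: mem[0x12..0x17] <- [66 36 75 ea d5 10]
D3: mem[0x0f..0x10] <- [36 75]
query mem[0x10]=0x75, mem[0x15]=0xea, mem[0x01]=0xf2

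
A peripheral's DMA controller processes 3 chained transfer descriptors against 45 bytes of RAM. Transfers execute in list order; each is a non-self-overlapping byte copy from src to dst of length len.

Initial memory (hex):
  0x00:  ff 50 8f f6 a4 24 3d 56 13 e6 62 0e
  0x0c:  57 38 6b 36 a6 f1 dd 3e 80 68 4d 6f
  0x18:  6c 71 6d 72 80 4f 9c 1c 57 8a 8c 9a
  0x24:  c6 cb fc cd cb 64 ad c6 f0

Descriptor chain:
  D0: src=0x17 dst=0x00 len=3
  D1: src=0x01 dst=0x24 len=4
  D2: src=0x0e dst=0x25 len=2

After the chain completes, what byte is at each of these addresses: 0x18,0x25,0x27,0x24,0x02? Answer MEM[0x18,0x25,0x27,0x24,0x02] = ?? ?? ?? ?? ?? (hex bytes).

MEM[0x18,0x25,0x27,0x24,0x02] = 6c 6b a4 6c 71

#0 dst[0x00+3] := {0x6f,0x6c,0x71}
#1 dst[0x24+4] := {0x6c,0x71,0xf6,0xa4}
#2 dst[0x25+2] := {0x6b,0x36}
query mem[0x18]=0x6c, mem[0x25]=0x6b, mem[0x27]=0xa4, mem[0x24]=0x6c, mem[0x02]=0x71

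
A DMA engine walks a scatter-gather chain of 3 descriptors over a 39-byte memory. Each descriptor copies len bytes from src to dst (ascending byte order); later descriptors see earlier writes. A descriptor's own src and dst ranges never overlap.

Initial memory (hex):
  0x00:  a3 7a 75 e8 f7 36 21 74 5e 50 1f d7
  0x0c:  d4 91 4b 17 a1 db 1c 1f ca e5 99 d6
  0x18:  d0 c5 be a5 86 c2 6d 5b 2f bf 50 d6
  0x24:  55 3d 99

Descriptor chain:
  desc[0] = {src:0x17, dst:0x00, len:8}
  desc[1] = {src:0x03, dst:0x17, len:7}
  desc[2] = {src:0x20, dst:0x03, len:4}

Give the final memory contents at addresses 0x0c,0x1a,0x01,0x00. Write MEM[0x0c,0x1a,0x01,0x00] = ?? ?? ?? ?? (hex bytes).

#0 dst[0x00+8] := {0xd6,0xd0,0xc5,0xbe,0xa5,0x86,0xc2,0x6d}
#1 dst[0x17+7] := {0xbe,0xa5,0x86,0xc2,0x6d,0x5e,0x50}
#2 dst[0x03+4] := {0x2f,0xbf,0x50,0xd6}
query mem[0x0c]=0xd4, mem[0x1a]=0xc2, mem[0x01]=0xd0, mem[0x00]=0xd6

MEM[0x0c,0x1a,0x01,0x00] = d4 c2 d0 d6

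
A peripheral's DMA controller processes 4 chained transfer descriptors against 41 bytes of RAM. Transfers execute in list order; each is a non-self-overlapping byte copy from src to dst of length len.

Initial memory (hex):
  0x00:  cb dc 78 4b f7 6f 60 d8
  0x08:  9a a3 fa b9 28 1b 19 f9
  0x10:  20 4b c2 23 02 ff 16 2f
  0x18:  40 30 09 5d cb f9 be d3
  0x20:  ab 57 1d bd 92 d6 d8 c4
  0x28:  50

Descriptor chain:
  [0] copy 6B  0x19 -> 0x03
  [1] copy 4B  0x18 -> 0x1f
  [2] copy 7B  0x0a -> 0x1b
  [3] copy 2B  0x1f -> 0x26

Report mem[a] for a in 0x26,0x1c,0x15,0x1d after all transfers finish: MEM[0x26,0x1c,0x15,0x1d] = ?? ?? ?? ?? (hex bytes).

MEM[0x26,0x1c,0x15,0x1d] = 19 b9 ff 28

#0 dst[0x03+6] := {0x30,0x09,0x5d,0xcb,0xf9,0xbe}
#1 dst[0x1f+4] := {0x40,0x30,0x09,0x5d}
#2 dst[0x1b+7] := {0xfa,0xb9,0x28,0x1b,0x19,0xf9,0x20}
#3 dst[0x26+2] := {0x19,0xf9}
query mem[0x26]=0x19, mem[0x1c]=0xb9, mem[0x15]=0xff, mem[0x1d]=0x28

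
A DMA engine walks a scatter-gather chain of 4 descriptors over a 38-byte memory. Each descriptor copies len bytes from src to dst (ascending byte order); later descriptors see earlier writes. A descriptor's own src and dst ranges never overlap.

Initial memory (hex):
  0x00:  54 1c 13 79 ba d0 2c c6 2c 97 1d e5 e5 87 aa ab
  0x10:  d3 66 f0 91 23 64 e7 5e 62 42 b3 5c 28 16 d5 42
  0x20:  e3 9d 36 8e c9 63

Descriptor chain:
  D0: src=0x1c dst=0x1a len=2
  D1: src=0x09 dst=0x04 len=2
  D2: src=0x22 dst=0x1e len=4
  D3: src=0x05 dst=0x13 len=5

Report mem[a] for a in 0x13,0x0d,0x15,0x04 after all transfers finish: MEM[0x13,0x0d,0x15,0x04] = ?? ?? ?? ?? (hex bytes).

MEM[0x13,0x0d,0x15,0x04] = 1d 87 c6 97

[0] 0x1c->0x1a len=2 : 28 16
[1] 0x09->0x04 len=2 : 97 1d
[2] 0x22->0x1e len=4 : 36 8e c9 63
[3] 0x05->0x13 len=5 : 1d 2c c6 2c 97
query mem[0x13]=0x1d, mem[0x0d]=0x87, mem[0x15]=0xc6, mem[0x04]=0x97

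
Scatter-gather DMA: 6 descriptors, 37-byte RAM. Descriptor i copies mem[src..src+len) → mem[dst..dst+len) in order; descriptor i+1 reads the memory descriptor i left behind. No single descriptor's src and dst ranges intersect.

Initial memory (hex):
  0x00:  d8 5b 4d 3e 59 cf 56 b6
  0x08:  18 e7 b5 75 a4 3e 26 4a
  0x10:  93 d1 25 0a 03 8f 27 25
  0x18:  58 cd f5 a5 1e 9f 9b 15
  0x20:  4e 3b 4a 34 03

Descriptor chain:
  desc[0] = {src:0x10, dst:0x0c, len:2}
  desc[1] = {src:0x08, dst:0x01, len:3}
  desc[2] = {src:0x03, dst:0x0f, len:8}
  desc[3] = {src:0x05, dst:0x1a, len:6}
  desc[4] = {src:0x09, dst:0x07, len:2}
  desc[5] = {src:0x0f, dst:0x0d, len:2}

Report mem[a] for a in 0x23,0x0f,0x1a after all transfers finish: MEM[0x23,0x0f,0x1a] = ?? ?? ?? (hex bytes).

D0: mem[0x0c..0x0d] <- [93 d1]
D1: mem[0x01..0x03] <- [18 e7 b5]
D2: mem[0x0f..0x16] <- [b5 59 cf 56 b6 18 e7 b5]
D3: mem[0x1a..0x1f] <- [cf 56 b6 18 e7 b5]
D4: mem[0x07..0x08] <- [e7 b5]
D5: mem[0x0d..0x0e] <- [b5 59]
query mem[0x23]=0x34, mem[0x0f]=0xb5, mem[0x1a]=0xcf

MEM[0x23,0x0f,0x1a] = 34 b5 cf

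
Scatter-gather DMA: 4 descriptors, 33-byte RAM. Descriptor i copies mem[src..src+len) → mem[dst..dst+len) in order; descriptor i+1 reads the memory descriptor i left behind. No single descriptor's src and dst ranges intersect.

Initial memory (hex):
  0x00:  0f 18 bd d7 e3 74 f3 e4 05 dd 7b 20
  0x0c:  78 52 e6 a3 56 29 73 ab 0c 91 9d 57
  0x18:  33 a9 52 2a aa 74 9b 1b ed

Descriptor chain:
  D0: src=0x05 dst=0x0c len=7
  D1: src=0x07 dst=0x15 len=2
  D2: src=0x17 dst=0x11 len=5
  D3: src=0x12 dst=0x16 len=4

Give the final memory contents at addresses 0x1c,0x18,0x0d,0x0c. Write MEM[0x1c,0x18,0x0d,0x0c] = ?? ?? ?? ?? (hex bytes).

D0: mem[0x0c..0x12] <- [74 f3 e4 05 dd 7b 20]
D1: mem[0x15..0x16] <- [e4 05]
D2: mem[0x11..0x15] <- [57 33 a9 52 2a]
D3: mem[0x16..0x19] <- [33 a9 52 2a]
query mem[0x1c]=0xaa, mem[0x18]=0x52, mem[0x0d]=0xf3, mem[0x0c]=0x74

MEM[0x1c,0x18,0x0d,0x0c] = aa 52 f3 74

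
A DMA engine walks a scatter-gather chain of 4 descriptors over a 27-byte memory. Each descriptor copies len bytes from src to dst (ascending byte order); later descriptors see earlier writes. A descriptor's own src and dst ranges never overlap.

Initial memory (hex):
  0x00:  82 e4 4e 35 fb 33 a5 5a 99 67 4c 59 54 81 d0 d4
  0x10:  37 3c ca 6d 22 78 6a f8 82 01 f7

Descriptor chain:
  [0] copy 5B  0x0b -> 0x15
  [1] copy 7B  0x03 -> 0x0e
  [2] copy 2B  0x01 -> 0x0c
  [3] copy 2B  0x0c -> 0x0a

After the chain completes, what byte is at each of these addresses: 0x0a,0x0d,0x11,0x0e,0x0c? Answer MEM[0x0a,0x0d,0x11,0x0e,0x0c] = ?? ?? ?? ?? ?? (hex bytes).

MEM[0x0a,0x0d,0x11,0x0e,0x0c] = e4 4e a5 35 e4

#0 dst[0x15+5] := {0x59,0x54,0x81,0xd0,0xd4}
#1 dst[0x0e+7] := {0x35,0xfb,0x33,0xa5,0x5a,0x99,0x67}
#2 dst[0x0c+2] := {0xe4,0x4e}
#3 dst[0x0a+2] := {0xe4,0x4e}
query mem[0x0a]=0xe4, mem[0x0d]=0x4e, mem[0x11]=0xa5, mem[0x0e]=0x35, mem[0x0c]=0xe4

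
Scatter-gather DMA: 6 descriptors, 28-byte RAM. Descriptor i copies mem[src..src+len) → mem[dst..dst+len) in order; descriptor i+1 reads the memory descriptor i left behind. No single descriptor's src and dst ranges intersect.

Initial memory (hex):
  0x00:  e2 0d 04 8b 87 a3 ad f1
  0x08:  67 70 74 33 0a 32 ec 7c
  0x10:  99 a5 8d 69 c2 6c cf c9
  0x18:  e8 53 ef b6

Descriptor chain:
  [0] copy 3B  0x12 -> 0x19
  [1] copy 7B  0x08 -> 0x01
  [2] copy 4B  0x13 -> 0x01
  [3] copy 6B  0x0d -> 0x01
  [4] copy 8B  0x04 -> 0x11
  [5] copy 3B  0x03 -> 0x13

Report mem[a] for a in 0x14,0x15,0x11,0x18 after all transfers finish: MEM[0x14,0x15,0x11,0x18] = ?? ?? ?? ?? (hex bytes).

MEM[0x14,0x15,0x11,0x18] = 99 a5 99 33

D0: mem[0x19..0x1b] <- [8d 69 c2]
D1: mem[0x01..0x07] <- [67 70 74 33 0a 32 ec]
D2: mem[0x01..0x04] <- [69 c2 6c cf]
D3: mem[0x01..0x06] <- [32 ec 7c 99 a5 8d]
D4: mem[0x11..0x18] <- [99 a5 8d ec 67 70 74 33]
D5: mem[0x13..0x15] <- [7c 99 a5]
query mem[0x14]=0x99, mem[0x15]=0xa5, mem[0x11]=0x99, mem[0x18]=0x33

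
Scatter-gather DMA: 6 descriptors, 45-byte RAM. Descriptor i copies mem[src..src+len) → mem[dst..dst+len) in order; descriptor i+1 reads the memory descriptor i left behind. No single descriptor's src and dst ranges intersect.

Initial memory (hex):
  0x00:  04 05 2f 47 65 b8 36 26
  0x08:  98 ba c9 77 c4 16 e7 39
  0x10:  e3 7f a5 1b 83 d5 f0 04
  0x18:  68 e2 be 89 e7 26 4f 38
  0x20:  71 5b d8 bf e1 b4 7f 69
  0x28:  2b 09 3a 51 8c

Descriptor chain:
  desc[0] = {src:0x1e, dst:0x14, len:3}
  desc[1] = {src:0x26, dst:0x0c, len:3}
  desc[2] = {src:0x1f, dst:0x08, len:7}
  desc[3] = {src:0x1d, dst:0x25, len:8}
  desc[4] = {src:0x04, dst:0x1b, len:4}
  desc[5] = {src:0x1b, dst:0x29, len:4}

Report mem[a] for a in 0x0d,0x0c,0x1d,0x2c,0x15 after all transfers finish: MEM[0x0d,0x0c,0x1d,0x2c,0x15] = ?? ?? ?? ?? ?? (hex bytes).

[0] 0x1e->0x14 len=3 : 4f 38 71
[1] 0x26->0x0c len=3 : 7f 69 2b
[2] 0x1f->0x08 len=7 : 38 71 5b d8 bf e1 b4
[3] 0x1d->0x25 len=8 : 26 4f 38 71 5b d8 bf e1
[4] 0x04->0x1b len=4 : 65 b8 36 26
[5] 0x1b->0x29 len=4 : 65 b8 36 26
query mem[0x0d]=0xe1, mem[0x0c]=0xbf, mem[0x1d]=0x36, mem[0x2c]=0x26, mem[0x15]=0x38

MEM[0x0d,0x0c,0x1d,0x2c,0x15] = e1 bf 36 26 38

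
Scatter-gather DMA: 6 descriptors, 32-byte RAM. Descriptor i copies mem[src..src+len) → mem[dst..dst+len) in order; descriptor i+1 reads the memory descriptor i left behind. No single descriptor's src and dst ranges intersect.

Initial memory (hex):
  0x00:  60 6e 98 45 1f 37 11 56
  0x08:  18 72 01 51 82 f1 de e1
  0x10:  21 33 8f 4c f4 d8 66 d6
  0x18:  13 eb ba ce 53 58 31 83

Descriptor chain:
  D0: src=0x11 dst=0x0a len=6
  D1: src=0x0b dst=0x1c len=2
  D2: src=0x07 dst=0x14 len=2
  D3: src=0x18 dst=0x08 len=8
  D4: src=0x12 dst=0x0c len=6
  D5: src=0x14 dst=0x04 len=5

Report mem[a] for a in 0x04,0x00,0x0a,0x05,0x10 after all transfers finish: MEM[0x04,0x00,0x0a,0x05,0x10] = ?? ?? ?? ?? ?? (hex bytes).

  after D0: wrote 6B at 0x0a = 338f4cf4d866
  after D1: wrote 2B at 0x1c = 8f4c
  after D2: wrote 2B at 0x14 = 5618
  after D3: wrote 8B at 0x08 = 13ebbace8f4c3183
  after D4: wrote 6B at 0x0c = 8f4c561866d6
  after D5: wrote 5B at 0x04 = 561866d613
query mem[0x04]=0x56, mem[0x00]=0x60, mem[0x0a]=0xba, mem[0x05]=0x18, mem[0x10]=0x66

MEM[0x04,0x00,0x0a,0x05,0x10] = 56 60 ba 18 66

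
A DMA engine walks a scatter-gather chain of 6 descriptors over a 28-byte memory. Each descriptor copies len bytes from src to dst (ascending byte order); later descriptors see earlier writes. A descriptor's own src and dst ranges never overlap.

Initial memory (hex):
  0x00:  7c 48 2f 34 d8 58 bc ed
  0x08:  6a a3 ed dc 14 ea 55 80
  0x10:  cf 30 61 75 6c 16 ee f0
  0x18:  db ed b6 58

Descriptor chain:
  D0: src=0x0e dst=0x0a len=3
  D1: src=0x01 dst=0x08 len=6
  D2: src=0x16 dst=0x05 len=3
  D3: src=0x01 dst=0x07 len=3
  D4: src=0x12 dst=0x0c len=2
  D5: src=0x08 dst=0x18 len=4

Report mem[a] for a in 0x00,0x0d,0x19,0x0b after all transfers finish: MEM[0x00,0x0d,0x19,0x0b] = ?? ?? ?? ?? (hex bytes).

  after D0: wrote 3B at 0x0a = 5580cf
  after D1: wrote 6B at 0x08 = 482f34d858bc
  after D2: wrote 3B at 0x05 = eef0db
  after D3: wrote 3B at 0x07 = 482f34
  after D4: wrote 2B at 0x0c = 6175
  after D5: wrote 4B at 0x18 = 2f3434d8
query mem[0x00]=0x7c, mem[0x0d]=0x75, mem[0x19]=0x34, mem[0x0b]=0xd8

MEM[0x00,0x0d,0x19,0x0b] = 7c 75 34 d8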